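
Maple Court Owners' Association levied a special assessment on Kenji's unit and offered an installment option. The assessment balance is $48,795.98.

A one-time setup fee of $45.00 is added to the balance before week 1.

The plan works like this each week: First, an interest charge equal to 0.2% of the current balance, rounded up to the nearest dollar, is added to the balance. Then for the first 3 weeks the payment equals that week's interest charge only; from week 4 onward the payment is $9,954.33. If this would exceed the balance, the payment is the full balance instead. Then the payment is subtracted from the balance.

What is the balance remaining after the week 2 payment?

$48,840.98

# | Opening | Interest | Payment | End bal
1 | $48,840.98 | $98.00 | $98.00 | $48,840.98
2 | $48,840.98 | $98.00 | $98.00 | $48,840.98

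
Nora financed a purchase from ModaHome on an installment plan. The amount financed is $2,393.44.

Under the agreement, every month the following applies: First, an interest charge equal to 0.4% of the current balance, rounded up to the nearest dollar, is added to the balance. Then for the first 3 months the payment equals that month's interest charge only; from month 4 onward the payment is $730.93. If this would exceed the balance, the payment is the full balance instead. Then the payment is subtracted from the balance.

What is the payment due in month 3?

$10.00

# | Opening | Interest | Payment | End bal
1 | $2,393.44 | $10.00 | $10.00 | $2,393.44
2 | $2,393.44 | $10.00 | $10.00 | $2,393.44
3 | $2,393.44 | $10.00 | $10.00 | $2,393.44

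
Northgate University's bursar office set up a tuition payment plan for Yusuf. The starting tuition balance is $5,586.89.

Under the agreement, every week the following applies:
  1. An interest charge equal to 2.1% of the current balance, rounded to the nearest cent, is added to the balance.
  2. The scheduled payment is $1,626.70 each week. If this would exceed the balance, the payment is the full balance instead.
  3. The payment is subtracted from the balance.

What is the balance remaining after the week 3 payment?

# | Opening | Interest | Payment | End bal
1 | $5,586.89 | $117.32 | $1,626.70 | $4,077.51
2 | $4,077.51 | $85.63 | $1,626.70 | $2,536.44
3 | $2,536.44 | $53.27 | $1,626.70 | $963.01

$963.01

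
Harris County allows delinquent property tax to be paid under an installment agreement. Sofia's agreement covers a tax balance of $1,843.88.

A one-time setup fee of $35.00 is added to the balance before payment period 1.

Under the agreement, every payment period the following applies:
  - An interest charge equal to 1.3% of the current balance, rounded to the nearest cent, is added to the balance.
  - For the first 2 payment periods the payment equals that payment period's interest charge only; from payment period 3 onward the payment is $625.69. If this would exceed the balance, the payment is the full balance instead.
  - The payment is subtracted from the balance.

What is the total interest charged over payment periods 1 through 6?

Payment period 1: $1,878.88 +$24.43 interest = $1,903.31; pay $24.43 → $1,878.88
Payment period 2: $1,878.88 +$24.43 interest = $1,903.31; pay $24.43 → $1,878.88
Payment period 3: $1,878.88 +$24.43 interest = $1,903.31; pay $625.69 → $1,277.62
Payment period 4: $1,277.62 +$16.61 interest = $1,294.23; pay $625.69 → $668.54
Payment period 5: $668.54 +$8.69 interest = $677.23; pay $625.69 → $51.54
Payment period 6: $51.54 +$0.67 interest = $52.21; pay $52.21 → $0.00
Total interest: $24.43 + $24.43 + $24.43 + $16.61 + $8.69 + $0.67 = $99.26

$99.26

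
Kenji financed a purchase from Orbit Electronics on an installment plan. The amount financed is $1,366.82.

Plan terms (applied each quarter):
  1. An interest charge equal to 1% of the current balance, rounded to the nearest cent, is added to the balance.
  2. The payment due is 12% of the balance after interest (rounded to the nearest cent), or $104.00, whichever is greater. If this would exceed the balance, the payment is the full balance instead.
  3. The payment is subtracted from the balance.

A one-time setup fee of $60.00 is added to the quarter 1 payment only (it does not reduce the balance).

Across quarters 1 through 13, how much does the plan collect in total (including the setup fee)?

$1,514.63

Quarter 1: $1,366.82 +$13.67 interest = $1,380.49; pay $165.66 (+ $60.00 fee) → $1,214.83
Quarter 2: $1,214.83 +$12.15 interest = $1,226.98; pay $147.24 → $1,079.74
Quarter 3: $1,079.74 +$10.80 interest = $1,090.54; pay $130.86 → $959.68
Quarter 4: $959.68 +$9.60 interest = $969.28; pay $116.31 → $852.97
Quarter 5: $852.97 +$8.53 interest = $861.50; pay $104.00 → $757.50
Quarter 6: $757.50 +$7.58 interest = $765.08; pay $104.00 → $661.08
Quarter 7: $661.08 +$6.61 interest = $667.69; pay $104.00 → $563.69
Quarter 8: $563.69 +$5.64 interest = $569.33; pay $104.00 → $465.33
Quarter 9: $465.33 +$4.65 interest = $469.98; pay $104.00 → $365.98
Quarter 10: $365.98 +$3.66 interest = $369.64; pay $104.00 → $265.64
Quarter 11: $265.64 +$2.66 interest = $268.30; pay $104.00 → $164.30
Quarter 12: $164.30 +$1.64 interest = $165.94; pay $104.00 → $61.94
Quarter 13: $61.94 +$0.62 interest = $62.56; pay $62.56 → $0.00
Total paid: $1,514.63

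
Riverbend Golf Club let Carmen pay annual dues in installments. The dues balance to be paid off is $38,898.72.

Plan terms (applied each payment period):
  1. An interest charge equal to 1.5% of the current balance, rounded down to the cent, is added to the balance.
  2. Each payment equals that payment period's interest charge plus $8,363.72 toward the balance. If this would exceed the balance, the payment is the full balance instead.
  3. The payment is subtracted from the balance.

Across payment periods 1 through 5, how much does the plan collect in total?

Payment period 1: opening $38,898.72; interest $583.48 → $39,482.20; payment $8,947.20; balance $30,535.00
Payment period 2: opening $30,535.00; interest $458.02 → $30,993.02; payment $8,821.74; balance $22,171.28
Payment period 3: opening $22,171.28; interest $332.56 → $22,503.84; payment $8,696.28; balance $13,807.56
Payment period 4: opening $13,807.56; interest $207.11 → $14,014.67; payment $8,570.83; balance $5,443.84
Payment period 5: opening $5,443.84; interest $81.65 → $5,525.49; payment $5,525.49; balance $0.00
Total paid: $40,561.54

$40,561.54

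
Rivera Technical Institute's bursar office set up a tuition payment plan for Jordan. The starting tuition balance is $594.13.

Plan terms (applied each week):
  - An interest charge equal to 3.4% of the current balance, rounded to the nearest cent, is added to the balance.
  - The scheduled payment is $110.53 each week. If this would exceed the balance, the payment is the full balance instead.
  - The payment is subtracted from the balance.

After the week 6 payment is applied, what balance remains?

$3.93

# | Opening | Interest | Payment | End bal
1 | $594.13 | $20.20 | $110.53 | $503.80
2 | $503.80 | $17.13 | $110.53 | $410.40
3 | $410.40 | $13.95 | $110.53 | $313.82
4 | $313.82 | $10.67 | $110.53 | $213.96
5 | $213.96 | $7.27 | $110.53 | $110.70
6 | $110.70 | $3.76 | $110.53 | $3.93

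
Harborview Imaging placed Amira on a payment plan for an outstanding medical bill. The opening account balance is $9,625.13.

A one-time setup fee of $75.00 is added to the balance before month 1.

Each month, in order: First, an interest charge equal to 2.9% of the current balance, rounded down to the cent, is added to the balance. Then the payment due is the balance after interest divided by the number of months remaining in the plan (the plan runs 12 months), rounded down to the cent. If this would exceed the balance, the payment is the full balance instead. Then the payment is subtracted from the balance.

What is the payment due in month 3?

Month 1: $9,700.13 +$281.30 interest = $9,981.43; pay $831.78 → $9,149.65
Month 2: $9,149.65 +$265.33 interest = $9,414.98; pay $855.90 → $8,559.08
Month 3: $8,559.08 +$248.21 interest = $8,807.29; pay $880.72 → $7,926.57

$880.72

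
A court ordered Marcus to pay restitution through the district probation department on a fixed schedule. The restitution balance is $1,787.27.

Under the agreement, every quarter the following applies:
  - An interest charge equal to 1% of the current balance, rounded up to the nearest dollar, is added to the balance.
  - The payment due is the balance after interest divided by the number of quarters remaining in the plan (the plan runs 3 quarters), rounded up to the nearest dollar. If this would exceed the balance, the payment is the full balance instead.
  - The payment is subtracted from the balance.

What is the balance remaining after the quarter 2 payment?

$607.27

Quarter 1: $1,787.27 +$18.00 interest = $1,805.27; pay $602.00 → $1,203.27
Quarter 2: $1,203.27 +$13.00 interest = $1,216.27; pay $609.00 → $607.27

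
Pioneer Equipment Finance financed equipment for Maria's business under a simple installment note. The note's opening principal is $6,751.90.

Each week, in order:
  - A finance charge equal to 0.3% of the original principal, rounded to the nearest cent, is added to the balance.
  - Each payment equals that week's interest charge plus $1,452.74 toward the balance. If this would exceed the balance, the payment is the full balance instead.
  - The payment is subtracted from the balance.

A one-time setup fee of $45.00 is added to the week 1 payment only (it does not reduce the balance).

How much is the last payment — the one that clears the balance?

$961.20

Week 1: $6,751.90 +$20.26 interest = $6,772.16; pay $1,473.00 (+ $45.00 fee) → $5,299.16
Week 2: $5,299.16 +$20.26 interest = $5,319.42; pay $1,473.00 → $3,846.42
Week 3: $3,846.42 +$20.26 interest = $3,866.68; pay $1,473.00 → $2,393.68
Week 4: $2,393.68 +$20.26 interest = $2,413.94; pay $1,473.00 → $940.94
Week 5: $940.94 +$20.26 interest = $961.20; pay $961.20 → $0.00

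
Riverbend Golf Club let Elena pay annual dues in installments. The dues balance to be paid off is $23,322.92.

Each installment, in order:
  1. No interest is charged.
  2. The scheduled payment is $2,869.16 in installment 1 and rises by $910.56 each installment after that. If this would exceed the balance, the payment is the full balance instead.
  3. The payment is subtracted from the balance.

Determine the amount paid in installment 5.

Installment 1: opening $23,322.92; payment $2,869.16; balance $20,453.76
Installment 2: opening $20,453.76; payment $3,779.72; balance $16,674.04
Installment 3: opening $16,674.04; payment $4,690.28; balance $11,983.76
Installment 4: opening $11,983.76; payment $5,600.84; balance $6,382.92
Installment 5: opening $6,382.92; payment $6,382.92; balance $0.00

$6,382.92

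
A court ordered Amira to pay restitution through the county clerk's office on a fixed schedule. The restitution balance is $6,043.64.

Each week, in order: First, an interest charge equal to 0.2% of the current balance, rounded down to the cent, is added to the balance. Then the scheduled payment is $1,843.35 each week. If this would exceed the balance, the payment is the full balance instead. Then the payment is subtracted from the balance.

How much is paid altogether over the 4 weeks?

$6,069.96

Week 1: opening $6,043.64; interest $12.08 → $6,055.72; payment $1,843.35; balance $4,212.37
Week 2: opening $4,212.37; interest $8.42 → $4,220.79; payment $1,843.35; balance $2,377.44
Week 3: opening $2,377.44; interest $4.75 → $2,382.19; payment $1,843.35; balance $538.84
Week 4: opening $538.84; interest $1.07 → $539.91; payment $539.91; balance $0.00
Total paid: $6,069.96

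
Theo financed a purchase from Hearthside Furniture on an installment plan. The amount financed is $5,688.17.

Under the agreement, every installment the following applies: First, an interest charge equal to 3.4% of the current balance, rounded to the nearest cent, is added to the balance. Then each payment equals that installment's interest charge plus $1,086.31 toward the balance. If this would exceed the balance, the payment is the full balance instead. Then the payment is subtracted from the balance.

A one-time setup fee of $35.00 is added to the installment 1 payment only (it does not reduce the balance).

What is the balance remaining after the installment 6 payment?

Installment 1: opening $5,688.17; interest $193.40 → $5,881.57; payment $1,279.71 (+ $35.00 fee); balance $4,601.86
Installment 2: opening $4,601.86; interest $156.46 → $4,758.32; payment $1,242.77; balance $3,515.55
Installment 3: opening $3,515.55; interest $119.53 → $3,635.08; payment $1,205.84; balance $2,429.24
Installment 4: opening $2,429.24; interest $82.59 → $2,511.83; payment $1,168.90; balance $1,342.93
Installment 5: opening $1,342.93; interest $45.66 → $1,388.59; payment $1,131.97; balance $256.62
Installment 6: opening $256.62; interest $8.73 → $265.35; payment $265.35; balance $0.00

$0.00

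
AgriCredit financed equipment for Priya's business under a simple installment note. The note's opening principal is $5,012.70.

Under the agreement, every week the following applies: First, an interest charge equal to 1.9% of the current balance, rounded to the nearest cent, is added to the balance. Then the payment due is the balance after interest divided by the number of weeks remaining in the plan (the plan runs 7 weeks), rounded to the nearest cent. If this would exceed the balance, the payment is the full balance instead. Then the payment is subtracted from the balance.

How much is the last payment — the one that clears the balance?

Week 1: opening $5,012.70; interest $95.24 → $5,107.94; payment $729.71; balance $4,378.23
Week 2: opening $4,378.23; interest $83.19 → $4,461.42; payment $743.57; balance $3,717.85
Week 3: opening $3,717.85; interest $70.64 → $3,788.49; payment $757.70; balance $3,030.79
Week 4: opening $3,030.79; interest $57.59 → $3,088.38; payment $772.10; balance $2,316.28
Week 5: opening $2,316.28; interest $44.01 → $2,360.29; payment $786.76; balance $1,573.53
Week 6: opening $1,573.53; interest $29.90 → $1,603.43; payment $801.72; balance $801.71
Week 7: opening $801.71; interest $15.23 → $816.94; payment $816.94; balance $0.00

$816.94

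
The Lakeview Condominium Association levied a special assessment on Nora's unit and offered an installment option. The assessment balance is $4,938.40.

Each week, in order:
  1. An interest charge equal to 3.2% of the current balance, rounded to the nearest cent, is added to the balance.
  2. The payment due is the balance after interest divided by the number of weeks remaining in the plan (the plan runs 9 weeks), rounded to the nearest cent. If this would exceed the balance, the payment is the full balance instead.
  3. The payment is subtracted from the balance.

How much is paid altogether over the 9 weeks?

$5,799.89

Week 1: $4,938.40 +$158.03 interest = $5,096.43; pay $566.27 → $4,530.16
Week 2: $4,530.16 +$144.97 interest = $4,675.13; pay $584.39 → $4,090.74
Week 3: $4,090.74 +$130.90 interest = $4,221.64; pay $603.09 → $3,618.55
Week 4: $3,618.55 +$115.79 interest = $3,734.34; pay $622.39 → $3,111.95
Week 5: $3,111.95 +$99.58 interest = $3,211.53; pay $642.31 → $2,569.22
Week 6: $2,569.22 +$82.22 interest = $2,651.44; pay $662.86 → $1,988.58
Week 7: $1,988.58 +$63.63 interest = $2,052.21; pay $684.07 → $1,368.14
Week 8: $1,368.14 +$43.78 interest = $1,411.92; pay $705.96 → $705.96
Week 9: $705.96 +$22.59 interest = $728.55; pay $728.55 → $0.00
Total paid: $5,799.89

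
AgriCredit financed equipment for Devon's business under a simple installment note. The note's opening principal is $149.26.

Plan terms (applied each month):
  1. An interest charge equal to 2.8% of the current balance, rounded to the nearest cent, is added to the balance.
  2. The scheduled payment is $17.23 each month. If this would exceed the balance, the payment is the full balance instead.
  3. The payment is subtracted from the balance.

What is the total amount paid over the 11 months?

$173.35

Month 1: $149.26 +$4.18 interest = $153.44; pay $17.23 → $136.21
Month 2: $136.21 +$3.81 interest = $140.02; pay $17.23 → $122.79
Month 3: $122.79 +$3.44 interest = $126.23; pay $17.23 → $109.00
Month 4: $109.00 +$3.05 interest = $112.05; pay $17.23 → $94.82
Month 5: $94.82 +$2.65 interest = $97.47; pay $17.23 → $80.24
Month 6: $80.24 +$2.25 interest = $82.49; pay $17.23 → $65.26
Month 7: $65.26 +$1.83 interest = $67.09; pay $17.23 → $49.86
Month 8: $49.86 +$1.40 interest = $51.26; pay $17.23 → $34.03
Month 9: $34.03 +$0.95 interest = $34.98; pay $17.23 → $17.75
Month 10: $17.75 +$0.50 interest = $18.25; pay $17.23 → $1.02
Month 11: $1.02 +$0.03 interest = $1.05; pay $1.05 → $0.00
Total paid: $173.35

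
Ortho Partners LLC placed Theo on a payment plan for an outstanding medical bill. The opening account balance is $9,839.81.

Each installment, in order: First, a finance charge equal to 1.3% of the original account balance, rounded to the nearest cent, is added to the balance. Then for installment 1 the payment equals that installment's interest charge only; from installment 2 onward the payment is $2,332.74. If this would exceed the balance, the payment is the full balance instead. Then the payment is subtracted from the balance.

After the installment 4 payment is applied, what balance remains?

# | Opening | Interest | Payment | End bal
1 | $9,839.81 | $127.92 | $127.92 | $9,839.81
2 | $9,839.81 | $127.92 | $2,332.74 | $7,634.99
3 | $7,634.99 | $127.92 | $2,332.74 | $5,430.17
4 | $5,430.17 | $127.92 | $2,332.74 | $3,225.35

$3,225.35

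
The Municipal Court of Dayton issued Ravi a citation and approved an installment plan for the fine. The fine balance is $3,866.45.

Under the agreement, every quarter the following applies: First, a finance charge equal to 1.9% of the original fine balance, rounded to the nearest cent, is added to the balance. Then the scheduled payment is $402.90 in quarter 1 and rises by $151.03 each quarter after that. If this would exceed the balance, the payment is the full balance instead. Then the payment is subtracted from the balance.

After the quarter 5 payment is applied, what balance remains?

Quarter 1: opening $3,866.45; interest $73.46 → $3,939.91; payment $402.90; balance $3,537.01
Quarter 2: opening $3,537.01; interest $73.46 → $3,610.47; payment $553.93; balance $3,056.54
Quarter 3: opening $3,056.54; interest $73.46 → $3,130.00; payment $704.96; balance $2,425.04
Quarter 4: opening $2,425.04; interest $73.46 → $2,498.50; payment $855.99; balance $1,642.51
Quarter 5: opening $1,642.51; interest $73.46 → $1,715.97; payment $1,007.02; balance $708.95

$708.95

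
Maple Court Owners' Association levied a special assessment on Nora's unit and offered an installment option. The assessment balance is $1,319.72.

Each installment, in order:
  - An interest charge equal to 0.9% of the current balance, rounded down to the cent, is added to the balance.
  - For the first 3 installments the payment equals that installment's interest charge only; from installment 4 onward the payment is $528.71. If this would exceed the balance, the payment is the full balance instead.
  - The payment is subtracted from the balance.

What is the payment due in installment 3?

Installment 1: $1,319.72 +$11.87 interest = $1,331.59; pay $11.87 → $1,319.72
Installment 2: $1,319.72 +$11.87 interest = $1,331.59; pay $11.87 → $1,319.72
Installment 3: $1,319.72 +$11.87 interest = $1,331.59; pay $11.87 → $1,319.72

$11.87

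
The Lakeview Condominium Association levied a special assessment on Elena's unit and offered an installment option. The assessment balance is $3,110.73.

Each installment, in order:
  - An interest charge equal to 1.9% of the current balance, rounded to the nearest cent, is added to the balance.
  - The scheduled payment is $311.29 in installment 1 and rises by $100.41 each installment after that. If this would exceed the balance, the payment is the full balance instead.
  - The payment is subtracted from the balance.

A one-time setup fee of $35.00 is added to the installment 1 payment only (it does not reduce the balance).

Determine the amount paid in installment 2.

Installment 1: opening $3,110.73; interest $59.10 → $3,169.83; payment $311.29 (+ $35.00 fee); balance $2,858.54
Installment 2: opening $2,858.54; interest $54.31 → $2,912.85; payment $411.70; balance $2,501.15

$411.70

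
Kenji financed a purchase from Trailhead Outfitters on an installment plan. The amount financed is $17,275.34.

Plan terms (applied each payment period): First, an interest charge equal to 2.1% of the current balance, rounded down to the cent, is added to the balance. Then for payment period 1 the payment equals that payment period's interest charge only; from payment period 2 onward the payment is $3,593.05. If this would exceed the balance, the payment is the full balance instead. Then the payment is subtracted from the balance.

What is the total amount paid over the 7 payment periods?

Payment period 1: opening $17,275.34; interest $362.78 → $17,638.12; payment $362.78; balance $17,275.34
Payment period 2: opening $17,275.34; interest $362.78 → $17,638.12; payment $3,593.05; balance $14,045.07
Payment period 3: opening $14,045.07; interest $294.94 → $14,340.01; payment $3,593.05; balance $10,746.96
Payment period 4: opening $10,746.96; interest $225.68 → $10,972.64; payment $3,593.05; balance $7,379.59
Payment period 5: opening $7,379.59; interest $154.97 → $7,534.56; payment $3,593.05; balance $3,941.51
Payment period 6: opening $3,941.51; interest $82.77 → $4,024.28; payment $3,593.05; balance $431.23
Payment period 7: opening $431.23; interest $9.05 → $440.28; payment $440.28; balance $0.00
Total paid: $18,768.31

$18,768.31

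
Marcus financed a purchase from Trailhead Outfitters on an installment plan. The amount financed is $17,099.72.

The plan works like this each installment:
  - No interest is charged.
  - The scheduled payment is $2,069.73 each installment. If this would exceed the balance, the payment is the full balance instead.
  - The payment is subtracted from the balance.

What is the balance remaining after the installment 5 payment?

Installment 1: opening $17,099.72; payment $2,069.73; balance $15,029.99
Installment 2: opening $15,029.99; payment $2,069.73; balance $12,960.26
Installment 3: opening $12,960.26; payment $2,069.73; balance $10,890.53
Installment 4: opening $10,890.53; payment $2,069.73; balance $8,820.80
Installment 5: opening $8,820.80; payment $2,069.73; balance $6,751.07

$6,751.07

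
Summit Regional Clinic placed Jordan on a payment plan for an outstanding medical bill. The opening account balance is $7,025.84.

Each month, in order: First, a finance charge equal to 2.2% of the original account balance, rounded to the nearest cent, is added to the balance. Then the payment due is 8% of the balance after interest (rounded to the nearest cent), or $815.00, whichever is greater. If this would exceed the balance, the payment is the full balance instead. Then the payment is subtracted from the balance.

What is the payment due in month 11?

$576.11

# | Opening | Interest | Payment | End bal
1 | $7,025.84 | $154.57 | $815.00 | $6,365.41
2 | $6,365.41 | $154.57 | $815.00 | $5,704.98
3 | $5,704.98 | $154.57 | $815.00 | $5,044.55
4 | $5,044.55 | $154.57 | $815.00 | $4,384.12
5 | $4,384.12 | $154.57 | $815.00 | $3,723.69
6 | $3,723.69 | $154.57 | $815.00 | $3,063.26
7 | $3,063.26 | $154.57 | $815.00 | $2,402.83
8 | $2,402.83 | $154.57 | $815.00 | $1,742.40
9 | $1,742.40 | $154.57 | $815.00 | $1,081.97
10 | $1,081.97 | $154.57 | $815.00 | $421.54
11 | $421.54 | $154.57 | $576.11 | $0.00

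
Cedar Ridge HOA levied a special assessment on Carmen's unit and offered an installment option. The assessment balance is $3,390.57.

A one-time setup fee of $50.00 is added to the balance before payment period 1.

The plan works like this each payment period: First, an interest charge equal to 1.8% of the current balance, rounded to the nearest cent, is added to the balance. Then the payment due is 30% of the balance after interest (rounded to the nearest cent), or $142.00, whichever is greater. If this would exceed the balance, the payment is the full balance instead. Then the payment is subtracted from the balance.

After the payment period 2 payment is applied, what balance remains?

$1,747.12

Payment period 1: opening $3,440.57; interest $61.93 → $3,502.50; payment $1,050.75; balance $2,451.75
Payment period 2: opening $2,451.75; interest $44.13 → $2,495.88; payment $748.76; balance $1,747.12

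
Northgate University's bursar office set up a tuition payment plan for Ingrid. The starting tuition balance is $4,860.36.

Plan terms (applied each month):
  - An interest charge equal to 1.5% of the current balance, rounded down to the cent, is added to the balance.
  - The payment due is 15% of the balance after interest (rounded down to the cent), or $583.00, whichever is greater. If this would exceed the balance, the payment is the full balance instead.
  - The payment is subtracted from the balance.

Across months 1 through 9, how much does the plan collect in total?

$5,205.20

Month 1: opening $4,860.36; interest $72.90 → $4,933.26; payment $739.98; balance $4,193.28
Month 2: opening $4,193.28; interest $62.89 → $4,256.17; payment $638.42; balance $3,617.75
Month 3: opening $3,617.75; interest $54.26 → $3,672.01; payment $583.00; balance $3,089.01
Month 4: opening $3,089.01; interest $46.33 → $3,135.34; payment $583.00; balance $2,552.34
Month 5: opening $2,552.34; interest $38.28 → $2,590.62; payment $583.00; balance $2,007.62
Month 6: opening $2,007.62; interest $30.11 → $2,037.73; payment $583.00; balance $1,454.73
Month 7: opening $1,454.73; interest $21.82 → $1,476.55; payment $583.00; balance $893.55
Month 8: opening $893.55; interest $13.40 → $906.95; payment $583.00; balance $323.95
Month 9: opening $323.95; interest $4.85 → $328.80; payment $328.80; balance $0.00
Total paid: $5,205.20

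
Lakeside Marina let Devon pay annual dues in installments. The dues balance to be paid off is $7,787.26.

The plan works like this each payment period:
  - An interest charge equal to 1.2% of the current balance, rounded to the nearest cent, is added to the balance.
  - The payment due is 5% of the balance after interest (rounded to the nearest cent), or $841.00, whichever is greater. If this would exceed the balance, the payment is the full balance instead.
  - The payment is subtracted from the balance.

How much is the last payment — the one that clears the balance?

Payment period 1: $7,787.26 +$93.45 interest = $7,880.71; pay $841.00 → $7,039.71
Payment period 2: $7,039.71 +$84.48 interest = $7,124.19; pay $841.00 → $6,283.19
Payment period 3: $6,283.19 +$75.40 interest = $6,358.59; pay $841.00 → $5,517.59
Payment period 4: $5,517.59 +$66.21 interest = $5,583.80; pay $841.00 → $4,742.80
Payment period 5: $4,742.80 +$56.91 interest = $4,799.71; pay $841.00 → $3,958.71
Payment period 6: $3,958.71 +$47.50 interest = $4,006.21; pay $841.00 → $3,165.21
Payment period 7: $3,165.21 +$37.98 interest = $3,203.19; pay $841.00 → $2,362.19
Payment period 8: $2,362.19 +$28.35 interest = $2,390.54; pay $841.00 → $1,549.54
Payment period 9: $1,549.54 +$18.59 interest = $1,568.13; pay $841.00 → $727.13
Payment period 10: $727.13 +$8.73 interest = $735.86; pay $735.86 → $0.00

$735.86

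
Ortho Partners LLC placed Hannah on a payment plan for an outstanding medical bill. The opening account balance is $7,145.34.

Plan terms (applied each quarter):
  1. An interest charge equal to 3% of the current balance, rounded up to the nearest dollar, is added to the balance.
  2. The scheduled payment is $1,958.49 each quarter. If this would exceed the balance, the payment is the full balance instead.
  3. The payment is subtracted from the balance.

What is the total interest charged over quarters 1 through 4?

Quarter 1: $7,145.34 +$215.00 interest = $7,360.34; pay $1,958.49 → $5,401.85
Quarter 2: $5,401.85 +$163.00 interest = $5,564.85; pay $1,958.49 → $3,606.36
Quarter 3: $3,606.36 +$109.00 interest = $3,715.36; pay $1,958.49 → $1,756.87
Quarter 4: $1,756.87 +$53.00 interest = $1,809.87; pay $1,809.87 → $0.00
Total interest: $215.00 + $163.00 + $109.00 + $53.00 = $540.00

$540.00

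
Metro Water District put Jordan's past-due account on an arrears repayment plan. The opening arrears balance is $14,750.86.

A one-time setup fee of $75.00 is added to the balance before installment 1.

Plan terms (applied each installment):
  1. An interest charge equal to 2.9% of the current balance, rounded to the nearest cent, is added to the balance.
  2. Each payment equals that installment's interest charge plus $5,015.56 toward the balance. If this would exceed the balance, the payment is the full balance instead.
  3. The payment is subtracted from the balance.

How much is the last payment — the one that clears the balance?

Installment 1: opening $14,825.86; interest $429.95 → $15,255.81; payment $5,445.51; balance $9,810.30
Installment 2: opening $9,810.30; interest $284.50 → $10,094.80; payment $5,300.06; balance $4,794.74
Installment 3: opening $4,794.74; interest $139.05 → $4,933.79; payment $4,933.79; balance $0.00

$4,933.79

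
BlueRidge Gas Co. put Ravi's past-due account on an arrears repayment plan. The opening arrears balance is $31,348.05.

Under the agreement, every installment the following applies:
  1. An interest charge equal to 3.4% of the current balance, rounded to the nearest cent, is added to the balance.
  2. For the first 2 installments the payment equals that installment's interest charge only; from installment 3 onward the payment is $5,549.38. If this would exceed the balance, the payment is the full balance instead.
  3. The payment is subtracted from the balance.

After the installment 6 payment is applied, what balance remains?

$12,478.31

Installment 1: opening $31,348.05; interest $1,065.83 → $32,413.88; payment $1,065.83; balance $31,348.05
Installment 2: opening $31,348.05; interest $1,065.83 → $32,413.88; payment $1,065.83; balance $31,348.05
Installment 3: opening $31,348.05; interest $1,065.83 → $32,413.88; payment $5,549.38; balance $26,864.50
Installment 4: opening $26,864.50; interest $913.39 → $27,777.89; payment $5,549.38; balance $22,228.51
Installment 5: opening $22,228.51; interest $755.77 → $22,984.28; payment $5,549.38; balance $17,434.90
Installment 6: opening $17,434.90; interest $592.79 → $18,027.69; payment $5,549.38; balance $12,478.31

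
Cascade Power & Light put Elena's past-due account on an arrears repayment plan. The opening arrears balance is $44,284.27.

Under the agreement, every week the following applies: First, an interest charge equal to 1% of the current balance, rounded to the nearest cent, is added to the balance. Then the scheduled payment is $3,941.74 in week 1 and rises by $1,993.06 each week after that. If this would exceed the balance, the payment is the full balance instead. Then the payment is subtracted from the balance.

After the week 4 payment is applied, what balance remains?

Week 1: $44,284.27 +$442.84 interest = $44,727.11; pay $3,941.74 → $40,785.37
Week 2: $40,785.37 +$407.85 interest = $41,193.22; pay $5,934.80 → $35,258.42
Week 3: $35,258.42 +$352.58 interest = $35,611.00; pay $7,927.86 → $27,683.14
Week 4: $27,683.14 +$276.83 interest = $27,959.97; pay $9,920.92 → $18,039.05

$18,039.05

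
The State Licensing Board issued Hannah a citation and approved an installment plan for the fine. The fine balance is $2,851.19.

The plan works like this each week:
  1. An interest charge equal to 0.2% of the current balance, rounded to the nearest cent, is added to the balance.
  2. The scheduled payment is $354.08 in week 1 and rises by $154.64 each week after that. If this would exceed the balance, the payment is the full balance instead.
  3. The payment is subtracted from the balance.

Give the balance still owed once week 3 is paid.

# | Opening | Interest | Payment | End bal
1 | $2,851.19 | $5.70 | $354.08 | $2,502.81
2 | $2,502.81 | $5.01 | $508.72 | $1,999.10
3 | $1,999.10 | $4.00 | $663.36 | $1,339.74

$1,339.74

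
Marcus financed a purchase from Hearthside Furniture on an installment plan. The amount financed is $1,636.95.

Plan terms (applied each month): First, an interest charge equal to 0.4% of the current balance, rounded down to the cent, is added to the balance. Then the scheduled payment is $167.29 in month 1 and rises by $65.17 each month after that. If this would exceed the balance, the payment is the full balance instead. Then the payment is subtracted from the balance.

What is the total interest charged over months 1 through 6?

$24.32

Month 1: opening $1,636.95; interest $6.54 → $1,643.49; payment $167.29; balance $1,476.20
Month 2: opening $1,476.20; interest $5.90 → $1,482.10; payment $232.46; balance $1,249.64
Month 3: opening $1,249.64; interest $4.99 → $1,254.63; payment $297.63; balance $957.00
Month 4: opening $957.00; interest $3.82 → $960.82; payment $362.80; balance $598.02
Month 5: opening $598.02; interest $2.39 → $600.41; payment $427.97; balance $172.44
Month 6: opening $172.44; interest $0.68 → $173.12; payment $173.12; balance $0.00
Total interest: $6.54 + $5.90 + $4.99 + $3.82 + $2.39 + $0.68 = $24.32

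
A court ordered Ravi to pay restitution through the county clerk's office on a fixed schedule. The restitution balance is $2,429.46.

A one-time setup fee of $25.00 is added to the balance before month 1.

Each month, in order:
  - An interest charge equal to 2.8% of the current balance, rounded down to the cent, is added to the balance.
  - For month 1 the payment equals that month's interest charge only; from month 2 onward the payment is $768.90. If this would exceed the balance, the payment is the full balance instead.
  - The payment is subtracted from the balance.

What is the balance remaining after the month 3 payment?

$1,034.49

Month 1: opening $2,454.46; interest $68.72 → $2,523.18; payment $68.72; balance $2,454.46
Month 2: opening $2,454.46; interest $68.72 → $2,523.18; payment $768.90; balance $1,754.28
Month 3: opening $1,754.28; interest $49.11 → $1,803.39; payment $768.90; balance $1,034.49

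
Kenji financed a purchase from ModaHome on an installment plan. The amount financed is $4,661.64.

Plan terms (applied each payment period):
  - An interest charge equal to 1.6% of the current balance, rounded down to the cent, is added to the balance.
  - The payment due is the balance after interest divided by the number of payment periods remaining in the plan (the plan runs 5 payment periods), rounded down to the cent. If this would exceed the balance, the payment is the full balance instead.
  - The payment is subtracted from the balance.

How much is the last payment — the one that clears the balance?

$1,009.33

# | Opening | Interest | Payment | End bal
1 | $4,661.64 | $74.58 | $947.24 | $3,788.98
2 | $3,788.98 | $60.62 | $962.40 | $2,887.20
3 | $2,887.20 | $46.19 | $977.79 | $1,955.60
4 | $1,955.60 | $31.28 | $993.44 | $993.44
5 | $993.44 | $15.89 | $1,009.33 | $0.00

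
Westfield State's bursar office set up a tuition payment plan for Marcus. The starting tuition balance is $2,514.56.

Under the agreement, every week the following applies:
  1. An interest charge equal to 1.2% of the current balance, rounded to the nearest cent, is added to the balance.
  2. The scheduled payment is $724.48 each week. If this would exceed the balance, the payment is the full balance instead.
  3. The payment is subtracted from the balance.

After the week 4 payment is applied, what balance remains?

# | Opening | Interest | Payment | End bal
1 | $2,514.56 | $30.17 | $724.48 | $1,820.25
2 | $1,820.25 | $21.84 | $724.48 | $1,117.61
3 | $1,117.61 | $13.41 | $724.48 | $406.54
4 | $406.54 | $4.88 | $411.42 | $0.00

$0.00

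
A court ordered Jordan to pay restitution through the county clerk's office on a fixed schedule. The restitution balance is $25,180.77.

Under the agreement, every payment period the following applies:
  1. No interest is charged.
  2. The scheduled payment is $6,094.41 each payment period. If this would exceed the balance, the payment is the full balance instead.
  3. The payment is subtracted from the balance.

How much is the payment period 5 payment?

$803.13

Payment period 1: $25,180.77 − $6,094.41 → $19,086.36
Payment period 2: $19,086.36 − $6,094.41 → $12,991.95
Payment period 3: $12,991.95 − $6,094.41 → $6,897.54
Payment period 4: $6,897.54 − $6,094.41 → $803.13
Payment period 5: $803.13 − $803.13 → $0.00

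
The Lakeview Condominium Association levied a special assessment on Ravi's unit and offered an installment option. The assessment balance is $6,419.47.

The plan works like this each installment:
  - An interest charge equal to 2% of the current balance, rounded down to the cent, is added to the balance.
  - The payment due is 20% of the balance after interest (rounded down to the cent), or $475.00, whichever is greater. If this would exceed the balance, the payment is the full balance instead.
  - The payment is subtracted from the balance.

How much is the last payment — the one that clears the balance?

Installment 1: opening $6,419.47; interest $128.38 → $6,547.85; payment $1,309.57; balance $5,238.28
Installment 2: opening $5,238.28; interest $104.76 → $5,343.04; payment $1,068.60; balance $4,274.44
Installment 3: opening $4,274.44; interest $85.48 → $4,359.92; payment $871.98; balance $3,487.94
Installment 4: opening $3,487.94; interest $69.75 → $3,557.69; payment $711.53; balance $2,846.16
Installment 5: opening $2,846.16; interest $56.92 → $2,903.08; payment $580.61; balance $2,322.47
Installment 6: opening $2,322.47; interest $46.44 → $2,368.91; payment $475.00; balance $1,893.91
Installment 7: opening $1,893.91; interest $37.87 → $1,931.78; payment $475.00; balance $1,456.78
Installment 8: opening $1,456.78; interest $29.13 → $1,485.91; payment $475.00; balance $1,010.91
Installment 9: opening $1,010.91; interest $20.21 → $1,031.12; payment $475.00; balance $556.12
Installment 10: opening $556.12; interest $11.12 → $567.24; payment $475.00; balance $92.24
Installment 11: opening $92.24; interest $1.84 → $94.08; payment $94.08; balance $0.00

$94.08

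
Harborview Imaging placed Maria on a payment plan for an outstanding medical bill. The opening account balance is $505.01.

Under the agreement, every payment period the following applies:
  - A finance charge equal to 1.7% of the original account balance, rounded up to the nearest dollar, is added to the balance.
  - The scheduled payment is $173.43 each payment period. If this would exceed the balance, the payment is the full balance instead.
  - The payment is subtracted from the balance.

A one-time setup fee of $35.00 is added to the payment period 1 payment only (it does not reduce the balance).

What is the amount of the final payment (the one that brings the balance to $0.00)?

Payment period 1: opening $505.01; interest $9.00 → $514.01; payment $173.43 (+ $35.00 fee); balance $340.58
Payment period 2: opening $340.58; interest $9.00 → $349.58; payment $173.43; balance $176.15
Payment period 3: opening $176.15; interest $9.00 → $185.15; payment $173.43; balance $11.72
Payment period 4: opening $11.72; interest $9.00 → $20.72; payment $20.72; balance $0.00

$20.72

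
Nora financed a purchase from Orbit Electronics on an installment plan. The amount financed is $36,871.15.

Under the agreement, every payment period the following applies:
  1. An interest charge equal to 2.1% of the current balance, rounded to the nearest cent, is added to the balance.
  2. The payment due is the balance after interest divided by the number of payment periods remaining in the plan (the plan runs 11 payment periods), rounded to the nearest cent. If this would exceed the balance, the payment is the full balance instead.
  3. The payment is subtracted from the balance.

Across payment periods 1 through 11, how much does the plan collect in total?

$41,858.01

Payment period 1: opening $36,871.15; interest $774.29 → $37,645.44; payment $3,422.31; balance $34,223.13
Payment period 2: opening $34,223.13; interest $718.69 → $34,941.82; payment $3,494.18; balance $31,447.64
Payment period 3: opening $31,447.64; interest $660.40 → $32,108.04; payment $3,567.56; balance $28,540.48
Payment period 4: opening $28,540.48; interest $599.35 → $29,139.83; payment $3,642.48; balance $25,497.35
Payment period 5: opening $25,497.35; interest $535.44 → $26,032.79; payment $3,718.97; balance $22,313.82
Payment period 6: opening $22,313.82; interest $468.59 → $22,782.41; payment $3,797.07; balance $18,985.34
Payment period 7: opening $18,985.34; interest $398.69 → $19,384.03; payment $3,876.81; balance $15,507.22
Payment period 8: opening $15,507.22; interest $325.65 → $15,832.87; payment $3,958.22; balance $11,874.65
Payment period 9: opening $11,874.65; interest $249.37 → $12,124.02; payment $4,041.34; balance $8,082.68
Payment period 10: opening $8,082.68; interest $169.74 → $8,252.42; payment $4,126.21; balance $4,126.21
Payment period 11: opening $4,126.21; interest $86.65 → $4,212.86; payment $4,212.86; balance $0.00
Total paid: $41,858.01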